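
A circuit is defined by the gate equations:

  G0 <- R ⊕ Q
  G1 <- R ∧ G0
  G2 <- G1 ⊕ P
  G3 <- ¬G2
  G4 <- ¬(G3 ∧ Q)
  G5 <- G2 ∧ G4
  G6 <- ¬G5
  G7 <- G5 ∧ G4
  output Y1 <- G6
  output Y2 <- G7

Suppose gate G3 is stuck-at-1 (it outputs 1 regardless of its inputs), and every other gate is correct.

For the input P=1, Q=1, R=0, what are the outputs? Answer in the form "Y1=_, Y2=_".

Propagate with G3 forced: G0=1, G1=0, G2=1, G3=1 [stuck-at-1], G4=0, G5=0, G6=1, G7=0.
So the outputs are Y1=1, Y2=0. (Without the fault they would be Y1=0, Y2=1.)

Y1=1, Y2=0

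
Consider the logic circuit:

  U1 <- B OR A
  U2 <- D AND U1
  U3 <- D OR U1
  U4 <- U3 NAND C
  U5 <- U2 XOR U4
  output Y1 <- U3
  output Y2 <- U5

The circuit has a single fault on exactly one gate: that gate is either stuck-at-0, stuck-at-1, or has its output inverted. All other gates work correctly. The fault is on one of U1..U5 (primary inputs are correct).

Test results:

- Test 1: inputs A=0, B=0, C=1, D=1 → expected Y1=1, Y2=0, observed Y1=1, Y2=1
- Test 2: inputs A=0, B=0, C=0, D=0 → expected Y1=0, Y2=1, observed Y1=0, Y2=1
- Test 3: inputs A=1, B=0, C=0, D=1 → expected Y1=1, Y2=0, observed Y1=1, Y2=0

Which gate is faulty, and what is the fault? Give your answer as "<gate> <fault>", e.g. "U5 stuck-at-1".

Fault-free values for test 1 (A=0, B=0, C=1, D=1): U1=0, U2=0, U3=1, U4=0, U5=0, giving Y1=1, Y2=0. Observed Y1=1, Y2=1.
Test 1: faults giving observed Y1=1, Y2=1 are {U1 stuck-at-1, U1 inverted output, U2 stuck-at-1, U2 inverted output, U4 stuck-at-1, U4 inverted output, U5 stuck-at-1, U5 inverted output}.
Test 2 (A=0, B=0, C=0, D=0): fault-free U1=0, U2=0, U3=0, U4=1, U5=1 → Y1=0, Y2=1; observed Y1=0, Y2=1. Eliminates U1 stuck-at-1, U1 inverted output, U2 stuck-at-1, U2 inverted output, U4 inverted output, U5 inverted output.
Test 3 (A=1, B=0, C=0, D=1): fault-free U1=1, U2=1, U3=1, U4=1, U5=0 → Y1=1, Y2=0; observed Y1=1, Y2=0. Eliminates U5 stuck-at-1.
Only U4 stuck-at-1 is consistent with every test.

U4 stuck-at-1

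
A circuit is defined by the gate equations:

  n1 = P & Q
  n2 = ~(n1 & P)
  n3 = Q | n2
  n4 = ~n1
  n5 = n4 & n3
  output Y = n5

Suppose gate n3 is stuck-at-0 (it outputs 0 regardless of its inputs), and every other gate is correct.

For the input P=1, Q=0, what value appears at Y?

0

Propagate with n3 forced: n1=0, n2=1, n3=0 [stuck-at-0], n4=1, n5=0.
So Y = 0. (Without the fault it would be 1.)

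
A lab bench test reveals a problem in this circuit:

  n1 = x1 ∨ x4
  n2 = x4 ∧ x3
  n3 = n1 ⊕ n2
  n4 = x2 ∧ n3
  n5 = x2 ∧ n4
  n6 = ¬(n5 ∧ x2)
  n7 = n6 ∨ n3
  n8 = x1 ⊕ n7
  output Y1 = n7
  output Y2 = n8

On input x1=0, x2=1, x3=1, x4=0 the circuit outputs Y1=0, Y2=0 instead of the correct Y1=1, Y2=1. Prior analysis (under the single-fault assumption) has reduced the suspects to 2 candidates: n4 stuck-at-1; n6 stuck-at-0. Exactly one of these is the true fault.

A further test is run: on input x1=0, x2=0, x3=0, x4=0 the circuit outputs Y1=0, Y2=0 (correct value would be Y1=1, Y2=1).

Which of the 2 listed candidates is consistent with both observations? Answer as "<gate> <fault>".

n6 stuck-at-0

Evaluate each candidate on input x1=0, x2=0, x3=0, x4=0:
  n4 stuck-at-1: n1=0, n2=0, n3=0, n4=1 [stuck-at-1], n5=0, n6=1, n7=1, n8=1 → Y1=1, Y2=1 — eliminated
  n6 stuck-at-0: n1=0, n2=0, n3=0, n4=0, n5=0, n6=0 [stuck-at-0], n7=0, n8=0 → Y1=0, Y2=0 — matches
Only n6 stuck-at-0 reproduces the observed Y1=0, Y2=0.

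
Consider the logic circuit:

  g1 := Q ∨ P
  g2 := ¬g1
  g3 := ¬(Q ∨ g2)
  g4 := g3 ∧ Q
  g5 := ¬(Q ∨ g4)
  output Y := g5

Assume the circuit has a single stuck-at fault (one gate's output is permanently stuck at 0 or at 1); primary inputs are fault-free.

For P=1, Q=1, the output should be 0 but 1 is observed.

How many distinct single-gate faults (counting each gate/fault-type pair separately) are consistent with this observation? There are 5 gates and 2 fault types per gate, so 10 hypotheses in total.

1

Fault-free: g1=1, g2=0, g3=0, g4=0, g5=0 → 0. Observed 1.
  g1 stuck-at-0: output 0 ✗
  g1 stuck-at-1: output 0 ✗
  g2 stuck-at-0: output 0 ✗
  g2 stuck-at-1: output 0 ✗
  g3 stuck-at-0: output 0 ✗
  g3 stuck-at-1: output 0 ✗
  g4 stuck-at-0: output 0 ✗
  g4 stuck-at-1: output 0 ✗
  g5 stuck-at-0: output 0 ✗
  g5 stuck-at-1: output 1 ✓
Consistent faults: {g5 stuck-at-1} — 1 in all.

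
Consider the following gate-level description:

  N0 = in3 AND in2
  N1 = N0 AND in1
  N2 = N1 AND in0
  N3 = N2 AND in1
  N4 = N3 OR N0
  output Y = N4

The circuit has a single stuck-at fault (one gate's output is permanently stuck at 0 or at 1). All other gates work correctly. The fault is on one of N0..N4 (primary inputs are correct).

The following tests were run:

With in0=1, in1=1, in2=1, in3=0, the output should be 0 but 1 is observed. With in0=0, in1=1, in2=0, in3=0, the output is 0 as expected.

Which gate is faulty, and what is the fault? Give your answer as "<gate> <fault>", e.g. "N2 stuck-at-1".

N1 stuck-at-1

Fault-free values for test 1 (in0=1, in1=1, in2=1, in3=0): N0=0, N1=0, N2=0, N3=0, N4=0, giving Y=0. Observed 1.
Test 1: faults giving observed 1 are {N0 stuck-at-1, N1 stuck-at-1, N2 stuck-at-1, N3 stuck-at-1, N4 stuck-at-1}.
Test 2 (in0=0, in1=1, in2=0, in3=0): fault-free N0=0, N1=0, N2=0, N3=0, N4=0 → 0; observed 0. Eliminates N0 stuck-at-1, N2 stuck-at-1, N3 stuck-at-1, N4 stuck-at-1.
Only N1 stuck-at-1 is consistent with every test.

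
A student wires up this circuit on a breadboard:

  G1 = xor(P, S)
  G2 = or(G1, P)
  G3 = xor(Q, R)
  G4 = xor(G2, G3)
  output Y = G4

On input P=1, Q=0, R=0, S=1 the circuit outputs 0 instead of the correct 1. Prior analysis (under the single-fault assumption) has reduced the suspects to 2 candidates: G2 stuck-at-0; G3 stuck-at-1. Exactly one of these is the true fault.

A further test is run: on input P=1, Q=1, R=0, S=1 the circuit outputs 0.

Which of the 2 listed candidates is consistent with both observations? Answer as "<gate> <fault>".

G3 stuck-at-1

Evaluate each candidate on input P=1, Q=1, R=0, S=1:
  G2 stuck-at-0: G1=0, G2=0 [stuck-at-0], G3=1, G4=1 → 1 — eliminated
  G3 stuck-at-1: G1=0, G2=1, G3=1 [stuck-at-1], G4=0 → 0 — matches
Only G3 stuck-at-1 reproduces the observed 0.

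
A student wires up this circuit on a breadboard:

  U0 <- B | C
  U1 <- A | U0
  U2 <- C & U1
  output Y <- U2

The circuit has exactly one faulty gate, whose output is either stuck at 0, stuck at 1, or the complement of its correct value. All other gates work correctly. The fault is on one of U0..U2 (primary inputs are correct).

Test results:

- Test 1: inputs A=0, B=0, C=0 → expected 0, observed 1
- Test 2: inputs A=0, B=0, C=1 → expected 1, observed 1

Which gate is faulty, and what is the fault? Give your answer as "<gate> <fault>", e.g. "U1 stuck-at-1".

U2 stuck-at-1

Fault-free values for test 1 (A=0, B=0, C=0): U0=0, U1=0, U2=0, giving Y=0. Observed 1.
Test 1: faults giving observed 1 are {U2 stuck-at-1, U2 inverted output}.
Test 2 (A=0, B=0, C=1): fault-free U0=1, U1=1, U2=1 → 1; observed 1. Eliminates U2 inverted output.
Only U2 stuck-at-1 is consistent with every test.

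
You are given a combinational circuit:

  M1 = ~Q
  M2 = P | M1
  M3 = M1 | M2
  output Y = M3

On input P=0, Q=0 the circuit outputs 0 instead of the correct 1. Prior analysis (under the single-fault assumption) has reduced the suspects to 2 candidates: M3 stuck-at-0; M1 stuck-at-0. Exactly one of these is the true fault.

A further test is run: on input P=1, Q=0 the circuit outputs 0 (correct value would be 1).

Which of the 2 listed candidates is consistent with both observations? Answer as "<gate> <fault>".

Evaluate each candidate on input P=1, Q=0:
  M3 stuck-at-0: M1=1, M2=1, M3=0 [stuck-at-0] → 0 — matches
  M1 stuck-at-0: M1=0 [stuck-at-0], M2=1, M3=1 → 1 — eliminated
Only M3 stuck-at-0 reproduces the observed 0.

M3 stuck-at-0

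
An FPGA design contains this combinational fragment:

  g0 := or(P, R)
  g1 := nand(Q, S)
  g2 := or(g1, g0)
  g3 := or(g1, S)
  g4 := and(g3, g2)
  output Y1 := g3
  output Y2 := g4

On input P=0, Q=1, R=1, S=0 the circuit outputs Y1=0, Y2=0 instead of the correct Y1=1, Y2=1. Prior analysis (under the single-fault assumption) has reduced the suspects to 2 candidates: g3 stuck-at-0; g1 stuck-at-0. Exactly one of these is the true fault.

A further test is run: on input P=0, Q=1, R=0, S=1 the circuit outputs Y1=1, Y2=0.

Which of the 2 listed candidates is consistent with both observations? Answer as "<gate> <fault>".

Evaluate each candidate on input P=0, Q=1, R=0, S=1:
  g3 stuck-at-0: g0=0, g1=0, g2=0, g3=0 [stuck-at-0], g4=0 → Y1=0, Y2=0 — eliminated
  g1 stuck-at-0: g0=0, g1=0 [stuck-at-0], g2=0, g3=1, g4=0 → Y1=1, Y2=0 — matches
Only g1 stuck-at-0 reproduces the observed Y1=1, Y2=0.

g1 stuck-at-0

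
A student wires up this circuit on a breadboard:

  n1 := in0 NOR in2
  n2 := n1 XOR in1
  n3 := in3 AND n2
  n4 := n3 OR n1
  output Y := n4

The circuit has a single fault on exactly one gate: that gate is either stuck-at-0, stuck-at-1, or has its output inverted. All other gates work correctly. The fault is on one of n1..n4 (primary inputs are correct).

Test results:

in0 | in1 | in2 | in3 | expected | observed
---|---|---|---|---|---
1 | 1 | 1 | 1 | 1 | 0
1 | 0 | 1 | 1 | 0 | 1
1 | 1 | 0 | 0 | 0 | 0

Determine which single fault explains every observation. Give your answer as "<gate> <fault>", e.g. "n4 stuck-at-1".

n2 inverted output

Fault-free values for test 1 (in0=1, in1=1, in2=1, in3=1): n1=0, n2=1, n3=1, n4=1, giving Y=1. Observed 0.
Test 1: faults giving observed 0 are {n2 stuck-at-0, n2 inverted output, n3 stuck-at-0, n3 inverted output, n4 stuck-at-0, n4 inverted output}.
Test 2 (in0=1, in1=0, in2=1, in3=1): fault-free n1=0, n2=0, n3=0, n4=0 → 0; observed 1. Eliminates n2 stuck-at-0, n3 stuck-at-0, n4 stuck-at-0.
Test 3 (in0=1, in1=1, in2=0, in3=0): fault-free n1=0, n2=1, n3=0, n4=0 → 0; observed 0. Eliminates n3 inverted output, n4 inverted output.
Only n2 inverted output is consistent with every test.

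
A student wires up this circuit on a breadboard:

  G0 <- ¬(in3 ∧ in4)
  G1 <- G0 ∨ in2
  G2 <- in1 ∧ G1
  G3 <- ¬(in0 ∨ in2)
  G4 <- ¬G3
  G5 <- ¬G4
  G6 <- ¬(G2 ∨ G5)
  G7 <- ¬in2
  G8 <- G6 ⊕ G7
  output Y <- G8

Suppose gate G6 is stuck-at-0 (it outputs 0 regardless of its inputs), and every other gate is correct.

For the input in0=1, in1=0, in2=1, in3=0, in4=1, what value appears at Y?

Propagate with G6 forced: G0=1, G1=1, G2=0, G3=0, G4=1, G5=0, G6=0 [stuck-at-0], G7=0, G8=0.
So Y = 0. (Without the fault it would be 1.)

0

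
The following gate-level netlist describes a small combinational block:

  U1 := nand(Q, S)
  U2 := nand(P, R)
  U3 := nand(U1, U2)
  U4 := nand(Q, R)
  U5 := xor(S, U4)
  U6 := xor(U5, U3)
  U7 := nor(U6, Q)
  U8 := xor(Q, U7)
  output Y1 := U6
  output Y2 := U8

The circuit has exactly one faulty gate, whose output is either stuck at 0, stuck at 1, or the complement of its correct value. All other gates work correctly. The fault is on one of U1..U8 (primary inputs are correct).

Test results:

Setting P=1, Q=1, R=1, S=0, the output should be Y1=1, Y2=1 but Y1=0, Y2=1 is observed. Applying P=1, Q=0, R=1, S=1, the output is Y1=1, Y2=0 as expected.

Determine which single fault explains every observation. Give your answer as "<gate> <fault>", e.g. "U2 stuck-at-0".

U4 stuck-at-1

Fault-free values for test 1 (P=1, Q=1, R=1, S=0): U1=1, U2=0, U3=1, U4=0, U5=0, U6=1, U7=0, U8=1, giving Y1=1, Y2=1. Observed Y1=0, Y2=1.
Test 1: faults giving observed Y1=0, Y2=1 are {U2 stuck-at-1, U2 inverted output, U3 stuck-at-0, U3 inverted output, U4 stuck-at-1, U4 inverted output, U5 stuck-at-1, U5 inverted output, U6 stuck-at-0, U6 inverted output}.
Test 2 (P=1, Q=0, R=1, S=1): fault-free U1=1, U2=0, U3=1, U4=1, U5=0, U6=1, U7=0, U8=0 → Y1=1, Y2=0; observed Y1=1, Y2=0. Eliminates U2 stuck-at-1, U2 inverted output, U3 stuck-at-0, U3 inverted output, U4 inverted output, U5 stuck-at-1, U5 inverted output, U6 stuck-at-0, U6 inverted output.
Only U4 stuck-at-1 is consistent with every test.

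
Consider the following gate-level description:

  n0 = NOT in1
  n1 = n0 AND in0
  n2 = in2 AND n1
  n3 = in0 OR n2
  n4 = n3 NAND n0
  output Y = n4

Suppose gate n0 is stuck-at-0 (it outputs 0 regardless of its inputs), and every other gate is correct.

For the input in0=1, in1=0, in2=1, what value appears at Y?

Propagate with n0 forced: n0=0 [stuck-at-0], n1=0, n2=0, n3=1, n4=1.
So Y = 1. (Without the fault it would be 0.)

1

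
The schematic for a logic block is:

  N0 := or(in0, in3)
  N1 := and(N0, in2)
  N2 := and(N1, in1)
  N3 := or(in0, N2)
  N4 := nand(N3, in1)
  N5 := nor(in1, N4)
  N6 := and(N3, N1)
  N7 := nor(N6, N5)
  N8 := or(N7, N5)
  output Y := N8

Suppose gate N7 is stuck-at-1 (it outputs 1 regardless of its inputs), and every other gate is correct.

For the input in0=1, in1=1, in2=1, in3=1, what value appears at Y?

Propagate with N7 forced: N0=1, N1=1, N2=1, N3=1, N4=0, N5=0, N6=1, N7=1 [stuck-at-1], N8=1.
So Y = 1. (Without the fault it would be 0.)

1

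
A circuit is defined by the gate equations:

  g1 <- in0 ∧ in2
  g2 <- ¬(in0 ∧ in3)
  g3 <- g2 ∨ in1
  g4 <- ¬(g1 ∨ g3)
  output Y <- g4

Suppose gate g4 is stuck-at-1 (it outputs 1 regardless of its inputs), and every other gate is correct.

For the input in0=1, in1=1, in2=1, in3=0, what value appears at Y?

Propagate with g4 forced: g1=1, g2=1, g3=1, g4=1 [stuck-at-1].
So Y = 1. (Without the fault it would be 0.)

1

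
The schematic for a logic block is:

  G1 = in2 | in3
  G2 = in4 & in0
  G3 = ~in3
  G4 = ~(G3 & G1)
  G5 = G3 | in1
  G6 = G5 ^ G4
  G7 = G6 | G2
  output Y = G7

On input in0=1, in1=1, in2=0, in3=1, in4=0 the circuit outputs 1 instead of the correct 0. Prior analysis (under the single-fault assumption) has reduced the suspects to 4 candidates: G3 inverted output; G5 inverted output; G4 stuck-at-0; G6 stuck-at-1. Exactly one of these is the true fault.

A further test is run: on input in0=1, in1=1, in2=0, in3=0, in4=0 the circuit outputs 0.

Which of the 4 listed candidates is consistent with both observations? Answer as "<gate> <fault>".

G3 inverted output

Evaluate each candidate on input in0=1, in1=1, in2=0, in3=0, in4=0:
  G3 inverted output: G1=0, G2=0, G3=0 [inverted output], G4=1, G5=1, G6=0, G7=0 → 0 — matches
  G5 inverted output: G1=0, G2=0, G3=1, G4=1, G5=0 [inverted output], G6=1, G7=1 → 1 — eliminated
  G4 stuck-at-0: G1=0, G2=0, G3=1, G4=0 [stuck-at-0], G5=1, G6=1, G7=1 → 1 — eliminated
  G6 stuck-at-1: G1=0, G2=0, G3=1, G4=1, G5=1, G6=1 [stuck-at-1], G7=1 → 1 — eliminated
Only G3 inverted output reproduces the observed 0.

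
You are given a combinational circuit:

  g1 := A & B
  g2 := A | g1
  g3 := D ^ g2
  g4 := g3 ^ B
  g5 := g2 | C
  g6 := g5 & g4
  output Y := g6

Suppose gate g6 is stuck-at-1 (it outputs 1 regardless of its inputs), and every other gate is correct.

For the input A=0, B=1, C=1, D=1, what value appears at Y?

Propagate with g6 forced: g1=0, g2=0, g3=1, g4=0, g5=1, g6=1 [stuck-at-1].
So Y = 1. (Without the fault it would be 0.)

1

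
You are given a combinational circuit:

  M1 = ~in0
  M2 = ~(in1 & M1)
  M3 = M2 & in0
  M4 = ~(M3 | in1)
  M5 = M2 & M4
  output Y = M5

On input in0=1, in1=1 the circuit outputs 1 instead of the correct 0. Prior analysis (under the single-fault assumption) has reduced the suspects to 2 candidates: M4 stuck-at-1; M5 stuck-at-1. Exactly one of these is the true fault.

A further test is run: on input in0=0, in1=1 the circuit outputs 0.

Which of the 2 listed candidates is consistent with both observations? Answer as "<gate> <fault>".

Evaluate each candidate on input in0=0, in1=1:
  M4 stuck-at-1: M1=1, M2=0, M3=0, M4=1 [stuck-at-1], M5=0 → 0 — matches
  M5 stuck-at-1: M1=1, M2=0, M3=0, M4=0, M5=1 [stuck-at-1] → 1 — eliminated
Only M4 stuck-at-1 reproduces the observed 0.

M4 stuck-at-1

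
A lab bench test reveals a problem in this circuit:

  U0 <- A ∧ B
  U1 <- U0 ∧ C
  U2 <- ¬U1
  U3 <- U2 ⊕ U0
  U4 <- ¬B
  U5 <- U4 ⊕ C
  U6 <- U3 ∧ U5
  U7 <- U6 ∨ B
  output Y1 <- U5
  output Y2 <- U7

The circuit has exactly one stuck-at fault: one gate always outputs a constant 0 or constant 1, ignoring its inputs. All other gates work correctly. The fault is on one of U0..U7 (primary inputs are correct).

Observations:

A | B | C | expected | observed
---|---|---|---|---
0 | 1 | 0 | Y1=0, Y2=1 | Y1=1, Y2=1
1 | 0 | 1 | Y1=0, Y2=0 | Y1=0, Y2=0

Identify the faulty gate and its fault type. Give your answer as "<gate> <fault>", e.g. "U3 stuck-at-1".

Fault-free values for test 1 (A=0, B=1, C=0): U0=0, U1=0, U2=1, U3=1, U4=0, U5=0, U6=0, U7=1, giving Y1=0, Y2=1. Observed Y1=1, Y2=1.
Test 1: faults giving observed Y1=1, Y2=1 are {U4 stuck-at-1, U5 stuck-at-1}.
Test 2 (A=1, B=0, C=1): fault-free U0=0, U1=0, U2=1, U3=1, U4=1, U5=0, U6=0, U7=0 → Y1=0, Y2=0; observed Y1=0, Y2=0. Eliminates U5 stuck-at-1.
Only U4 stuck-at-1 is consistent with every test.

U4 stuck-at-1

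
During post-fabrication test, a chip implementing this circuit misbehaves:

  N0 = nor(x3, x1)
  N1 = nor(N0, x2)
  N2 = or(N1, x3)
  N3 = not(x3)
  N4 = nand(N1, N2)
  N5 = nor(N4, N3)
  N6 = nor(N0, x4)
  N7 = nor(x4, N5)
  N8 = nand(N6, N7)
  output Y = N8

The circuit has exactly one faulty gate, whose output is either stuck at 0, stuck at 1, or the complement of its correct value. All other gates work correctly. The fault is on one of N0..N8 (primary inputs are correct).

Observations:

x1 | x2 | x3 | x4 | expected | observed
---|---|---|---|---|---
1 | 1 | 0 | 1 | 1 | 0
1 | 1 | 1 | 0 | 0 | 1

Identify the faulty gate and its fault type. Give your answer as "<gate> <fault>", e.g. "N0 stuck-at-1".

Fault-free values for test 1 (x1=1, x2=1, x3=0, x4=1): N0=0, N1=0, N2=0, N3=1, N4=1, N5=0, N6=0, N7=0, N8=1, giving Y=1. Observed 0.
Test 1: faults giving observed 0 are {N8 stuck-at-0, N8 inverted output}.
Test 2 (x1=1, x2=1, x3=1, x4=0): fault-free N0=0, N1=0, N2=1, N3=0, N4=1, N5=0, N6=1, N7=1, N8=0 → 0; observed 1. Eliminates N8 stuck-at-0.
Only N8 inverted output is consistent with every test.

N8 inverted output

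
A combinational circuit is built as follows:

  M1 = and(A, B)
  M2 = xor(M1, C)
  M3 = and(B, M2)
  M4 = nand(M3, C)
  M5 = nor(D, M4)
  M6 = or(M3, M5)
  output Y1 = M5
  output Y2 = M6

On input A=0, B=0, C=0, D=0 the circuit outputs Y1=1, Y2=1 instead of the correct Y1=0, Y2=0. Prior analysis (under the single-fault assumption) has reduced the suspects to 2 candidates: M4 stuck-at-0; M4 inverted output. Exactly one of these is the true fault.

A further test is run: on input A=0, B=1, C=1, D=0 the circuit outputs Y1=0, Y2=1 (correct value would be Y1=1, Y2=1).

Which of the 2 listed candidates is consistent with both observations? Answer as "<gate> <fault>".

M4 inverted output

Evaluate each candidate on input A=0, B=1, C=1, D=0:
  M4 stuck-at-0: M1=0, M2=1, M3=1, M4=0 [stuck-at-0], M5=1, M6=1 → Y1=1, Y2=1 — eliminated
  M4 inverted output: M1=0, M2=1, M3=1, M4=1 [inverted output], M5=0, M6=1 → Y1=0, Y2=1 — matches
Only M4 inverted output reproduces the observed Y1=0, Y2=1.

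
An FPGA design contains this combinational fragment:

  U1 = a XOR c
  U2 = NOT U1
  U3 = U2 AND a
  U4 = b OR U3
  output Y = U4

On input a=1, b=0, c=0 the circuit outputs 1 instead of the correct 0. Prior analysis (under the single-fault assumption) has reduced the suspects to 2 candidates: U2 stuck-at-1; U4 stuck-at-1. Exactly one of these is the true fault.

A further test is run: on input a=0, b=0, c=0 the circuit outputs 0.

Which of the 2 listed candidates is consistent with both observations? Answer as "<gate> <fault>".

Evaluate each candidate on input a=0, b=0, c=0:
  U2 stuck-at-1: U1=0, U2=1 [stuck-at-1], U3=0, U4=0 → 0 — matches
  U4 stuck-at-1: U1=0, U2=1, U3=0, U4=1 [stuck-at-1] → 1 — eliminated
Only U2 stuck-at-1 reproduces the observed 0.

U2 stuck-at-1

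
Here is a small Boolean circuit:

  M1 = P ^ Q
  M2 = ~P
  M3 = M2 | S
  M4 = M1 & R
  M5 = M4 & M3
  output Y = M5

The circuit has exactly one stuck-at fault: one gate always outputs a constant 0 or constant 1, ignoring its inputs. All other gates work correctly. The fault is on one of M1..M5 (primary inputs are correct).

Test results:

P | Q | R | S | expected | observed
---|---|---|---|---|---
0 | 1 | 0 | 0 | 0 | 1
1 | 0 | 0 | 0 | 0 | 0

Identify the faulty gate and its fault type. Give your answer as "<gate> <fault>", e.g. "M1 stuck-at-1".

M4 stuck-at-1

Fault-free values for test 1 (P=0, Q=1, R=0, S=0): M1=1, M2=1, M3=1, M4=0, M5=0, giving Y=0. Observed 1.
Test 1: faults giving observed 1 are {M4 stuck-at-1, M5 stuck-at-1}.
Test 2 (P=1, Q=0, R=0, S=0): fault-free M1=1, M2=0, M3=0, M4=0, M5=0 → 0; observed 0. Eliminates M5 stuck-at-1.
Only M4 stuck-at-1 is consistent with every test.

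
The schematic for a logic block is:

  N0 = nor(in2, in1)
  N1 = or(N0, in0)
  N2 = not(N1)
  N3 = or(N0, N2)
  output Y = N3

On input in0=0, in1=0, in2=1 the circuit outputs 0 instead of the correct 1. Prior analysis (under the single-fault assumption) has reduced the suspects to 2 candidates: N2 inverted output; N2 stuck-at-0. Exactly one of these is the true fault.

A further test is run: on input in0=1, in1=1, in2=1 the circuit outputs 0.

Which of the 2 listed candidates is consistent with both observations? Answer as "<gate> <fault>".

N2 stuck-at-0

Evaluate each candidate on input in0=1, in1=1, in2=1:
  N2 inverted output: N0=0, N1=1, N2=1 [inverted output], N3=1 → 1 — eliminated
  N2 stuck-at-0: N0=0, N1=1, N2=0 [stuck-at-0], N3=0 → 0 — matches
Only N2 stuck-at-0 reproduces the observed 0.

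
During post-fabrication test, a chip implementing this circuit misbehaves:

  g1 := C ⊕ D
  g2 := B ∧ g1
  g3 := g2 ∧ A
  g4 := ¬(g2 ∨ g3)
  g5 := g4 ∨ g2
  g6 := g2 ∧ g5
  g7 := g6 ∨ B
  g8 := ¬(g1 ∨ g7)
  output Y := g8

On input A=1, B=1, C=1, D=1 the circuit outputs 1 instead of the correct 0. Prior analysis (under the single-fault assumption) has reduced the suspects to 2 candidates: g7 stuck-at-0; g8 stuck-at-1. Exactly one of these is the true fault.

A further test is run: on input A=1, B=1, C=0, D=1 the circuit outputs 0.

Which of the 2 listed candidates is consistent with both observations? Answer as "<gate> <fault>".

Evaluate each candidate on input A=1, B=1, C=0, D=1:
  g7 stuck-at-0: g1=1, g2=1, g3=1, g4=0, g5=1, g6=1, g7=0 [stuck-at-0], g8=0 → 0 — matches
  g8 stuck-at-1: g1=1, g2=1, g3=1, g4=0, g5=1, g6=1, g7=1, g8=1 [stuck-at-1] → 1 — eliminated
Only g7 stuck-at-0 reproduces the observed 0.

g7 stuck-at-0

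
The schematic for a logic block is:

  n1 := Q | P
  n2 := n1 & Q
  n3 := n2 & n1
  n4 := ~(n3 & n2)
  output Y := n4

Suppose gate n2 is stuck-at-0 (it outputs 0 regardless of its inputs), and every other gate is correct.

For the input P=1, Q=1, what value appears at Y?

1

Propagate with n2 forced: n1=1, n2=0 [stuck-at-0], n3=0, n4=1.
So Y = 1. (Without the fault it would be 0.)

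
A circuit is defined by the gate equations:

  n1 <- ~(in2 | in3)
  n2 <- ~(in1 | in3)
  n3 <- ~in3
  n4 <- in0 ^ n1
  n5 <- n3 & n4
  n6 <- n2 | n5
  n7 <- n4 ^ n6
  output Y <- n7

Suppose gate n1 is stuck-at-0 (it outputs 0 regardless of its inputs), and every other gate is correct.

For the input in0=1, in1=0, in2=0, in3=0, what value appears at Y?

0

Propagate with n1 forced: n1=0 [stuck-at-0], n2=1, n3=1, n4=1, n5=1, n6=1, n7=0.
So Y = 0. (Without the fault it would be 1.)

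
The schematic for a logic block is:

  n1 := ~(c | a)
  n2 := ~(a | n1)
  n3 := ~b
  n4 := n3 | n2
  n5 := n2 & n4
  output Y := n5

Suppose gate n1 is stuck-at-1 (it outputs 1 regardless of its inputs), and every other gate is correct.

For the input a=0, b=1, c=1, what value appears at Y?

0

Propagate with n1 forced: n1=1 [stuck-at-1], n2=0, n3=0, n4=0, n5=0.
So Y = 0. (Without the fault it would be 1.)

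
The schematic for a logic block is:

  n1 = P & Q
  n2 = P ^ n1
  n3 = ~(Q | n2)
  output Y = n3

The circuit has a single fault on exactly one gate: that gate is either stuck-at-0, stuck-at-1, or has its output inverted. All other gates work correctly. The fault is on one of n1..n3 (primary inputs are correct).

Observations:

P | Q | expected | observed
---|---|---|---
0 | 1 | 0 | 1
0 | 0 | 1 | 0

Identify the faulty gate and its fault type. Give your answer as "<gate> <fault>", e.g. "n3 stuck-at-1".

n3 inverted output

Fault-free values for test 1 (P=0, Q=1): n1=0, n2=0, n3=0, giving Y=0. Observed 1.
Test 1: faults giving observed 1 are {n3 stuck-at-1, n3 inverted output}.
Test 2 (P=0, Q=0): fault-free n1=0, n2=0, n3=1 → 1; observed 0. Eliminates n3 stuck-at-1.
Only n3 inverted output is consistent with every test.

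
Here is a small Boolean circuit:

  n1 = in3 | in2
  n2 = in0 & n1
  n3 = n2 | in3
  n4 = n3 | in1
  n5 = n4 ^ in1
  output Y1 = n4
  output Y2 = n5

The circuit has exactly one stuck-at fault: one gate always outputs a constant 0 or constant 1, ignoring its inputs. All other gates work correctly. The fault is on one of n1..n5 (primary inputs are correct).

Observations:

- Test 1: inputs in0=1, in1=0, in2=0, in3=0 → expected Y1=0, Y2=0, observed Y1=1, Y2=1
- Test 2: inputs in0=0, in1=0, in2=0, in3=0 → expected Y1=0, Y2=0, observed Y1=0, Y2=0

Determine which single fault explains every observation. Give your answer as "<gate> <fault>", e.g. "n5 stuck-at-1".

n1 stuck-at-1

Fault-free values for test 1 (in0=1, in1=0, in2=0, in3=0): n1=0, n2=0, n3=0, n4=0, n5=0, giving Y1=0, Y2=0. Observed Y1=1, Y2=1.
Test 1: faults giving observed Y1=1, Y2=1 are {n1 stuck-at-1, n2 stuck-at-1, n3 stuck-at-1, n4 stuck-at-1}.
Test 2 (in0=0, in1=0, in2=0, in3=0): fault-free n1=0, n2=0, n3=0, n4=0, n5=0 → Y1=0, Y2=0; observed Y1=0, Y2=0. Eliminates n2 stuck-at-1, n3 stuck-at-1, n4 stuck-at-1.
Only n1 stuck-at-1 is consistent with every test.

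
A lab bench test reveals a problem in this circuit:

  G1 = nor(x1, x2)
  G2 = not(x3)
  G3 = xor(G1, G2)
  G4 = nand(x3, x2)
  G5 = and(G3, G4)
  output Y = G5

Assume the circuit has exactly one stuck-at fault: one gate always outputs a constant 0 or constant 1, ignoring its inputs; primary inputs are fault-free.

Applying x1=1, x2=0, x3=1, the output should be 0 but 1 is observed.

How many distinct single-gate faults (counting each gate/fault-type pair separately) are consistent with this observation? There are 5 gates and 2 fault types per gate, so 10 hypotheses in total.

Fault-free: G1=0, G2=0, G3=0, G4=1, G5=0 → 0. Observed 1.
  G1 stuck-at-0: output 0 ✗
  G1 stuck-at-1: output 1 ✓
  G2 stuck-at-0: output 0 ✗
  G2 stuck-at-1: output 1 ✓
  G3 stuck-at-0: output 0 ✗
  G3 stuck-at-1: output 1 ✓
  G4 stuck-at-0: output 0 ✗
  G4 stuck-at-1: output 0 ✗
  G5 stuck-at-0: output 0 ✗
  G5 stuck-at-1: output 1 ✓
Consistent faults: {G1 stuck-at-1, G2 stuck-at-1, G3 stuck-at-1, G5 stuck-at-1} — 4 in all.

4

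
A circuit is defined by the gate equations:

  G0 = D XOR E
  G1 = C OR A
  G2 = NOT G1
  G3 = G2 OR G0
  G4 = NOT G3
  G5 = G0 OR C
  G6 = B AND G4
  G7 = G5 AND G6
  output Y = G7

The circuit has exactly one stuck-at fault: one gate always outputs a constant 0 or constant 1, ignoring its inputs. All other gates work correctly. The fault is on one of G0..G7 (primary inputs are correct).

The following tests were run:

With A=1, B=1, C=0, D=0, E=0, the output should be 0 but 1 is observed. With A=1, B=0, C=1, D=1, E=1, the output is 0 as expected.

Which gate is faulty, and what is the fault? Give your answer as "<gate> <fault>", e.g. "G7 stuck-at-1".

G5 stuck-at-1

Fault-free values for test 1 (A=1, B=1, C=0, D=0, E=0): G0=0, G1=1, G2=0, G3=0, G4=1, G5=0, G6=1, G7=0, giving Y=0. Observed 1.
Test 1: faults giving observed 1 are {G5 stuck-at-1, G7 stuck-at-1}.
Test 2 (A=1, B=0, C=1, D=1, E=1): fault-free G0=0, G1=1, G2=0, G3=0, G4=1, G5=1, G6=0, G7=0 → 0; observed 0. Eliminates G7 stuck-at-1.
Only G5 stuck-at-1 is consistent with every test.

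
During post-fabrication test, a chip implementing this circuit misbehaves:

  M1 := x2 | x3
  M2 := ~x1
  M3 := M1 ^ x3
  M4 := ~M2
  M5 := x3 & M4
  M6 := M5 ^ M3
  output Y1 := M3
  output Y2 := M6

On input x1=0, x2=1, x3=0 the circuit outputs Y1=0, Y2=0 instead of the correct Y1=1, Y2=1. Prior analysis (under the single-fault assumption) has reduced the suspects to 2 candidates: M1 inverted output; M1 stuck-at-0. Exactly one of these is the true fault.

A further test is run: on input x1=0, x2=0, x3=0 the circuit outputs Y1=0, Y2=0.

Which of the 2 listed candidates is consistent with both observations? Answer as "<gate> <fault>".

Evaluate each candidate on input x1=0, x2=0, x3=0:
  M1 inverted output: M1=1 [inverted output], M2=1, M3=1, M4=0, M5=0, M6=1 → Y1=1, Y2=1 — eliminated
  M1 stuck-at-0: M1=0 [stuck-at-0], M2=1, M3=0, M4=0, M5=0, M6=0 → Y1=0, Y2=0 — matches
Only M1 stuck-at-0 reproduces the observed Y1=0, Y2=0.

M1 stuck-at-0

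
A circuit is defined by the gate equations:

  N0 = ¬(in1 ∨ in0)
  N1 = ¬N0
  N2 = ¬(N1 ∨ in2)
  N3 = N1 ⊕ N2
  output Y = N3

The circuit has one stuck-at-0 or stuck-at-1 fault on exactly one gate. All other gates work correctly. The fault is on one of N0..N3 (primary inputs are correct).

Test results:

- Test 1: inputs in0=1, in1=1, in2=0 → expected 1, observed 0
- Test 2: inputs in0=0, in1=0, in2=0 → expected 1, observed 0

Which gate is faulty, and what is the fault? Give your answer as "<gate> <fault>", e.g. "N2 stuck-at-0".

N3 stuck-at-0

Fault-free values for test 1 (in0=1, in1=1, in2=0): N0=0, N1=1, N2=0, N3=1, giving Y=1. Observed 0.
Test 1: faults giving observed 0 are {N2 stuck-at-1, N3 stuck-at-0}.
Test 2 (in0=0, in1=0, in2=0): fault-free N0=1, N1=0, N2=1, N3=1 → 1; observed 0. Eliminates N2 stuck-at-1.
Only N3 stuck-at-0 is consistent with every test.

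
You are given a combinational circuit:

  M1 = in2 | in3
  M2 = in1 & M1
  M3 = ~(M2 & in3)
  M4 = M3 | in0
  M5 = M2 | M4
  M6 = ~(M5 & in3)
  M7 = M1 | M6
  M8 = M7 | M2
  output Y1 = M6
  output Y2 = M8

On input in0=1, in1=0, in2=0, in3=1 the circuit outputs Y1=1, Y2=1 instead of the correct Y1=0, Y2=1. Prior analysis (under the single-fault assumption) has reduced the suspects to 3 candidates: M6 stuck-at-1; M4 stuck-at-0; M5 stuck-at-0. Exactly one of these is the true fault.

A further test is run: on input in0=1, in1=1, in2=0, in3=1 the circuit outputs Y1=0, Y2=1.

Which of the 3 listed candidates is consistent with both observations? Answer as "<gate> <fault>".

M4 stuck-at-0

Evaluate each candidate on input in0=1, in1=1, in2=0, in3=1:
  M6 stuck-at-1: M1=1, M2=1, M3=0, M4=1, M5=1, M6=1 [stuck-at-1], M7=1, M8=1 → Y1=1, Y2=1 — eliminated
  M4 stuck-at-0: M1=1, M2=1, M3=0, M4=0 [stuck-at-0], M5=1, M6=0, M7=1, M8=1 → Y1=0, Y2=1 — matches
  M5 stuck-at-0: M1=1, M2=1, M3=0, M4=1, M5=0 [stuck-at-0], M6=1, M7=1, M8=1 → Y1=1, Y2=1 — eliminated
Only M4 stuck-at-0 reproduces the observed Y1=0, Y2=1.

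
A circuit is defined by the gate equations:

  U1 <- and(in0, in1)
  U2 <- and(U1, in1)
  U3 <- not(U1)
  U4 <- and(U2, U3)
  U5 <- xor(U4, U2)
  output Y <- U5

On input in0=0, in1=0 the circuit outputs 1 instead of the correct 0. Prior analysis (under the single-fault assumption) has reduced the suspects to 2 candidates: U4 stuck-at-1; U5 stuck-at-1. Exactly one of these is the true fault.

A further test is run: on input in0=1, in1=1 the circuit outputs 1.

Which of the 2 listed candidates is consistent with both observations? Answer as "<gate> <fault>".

Evaluate each candidate on input in0=1, in1=1:
  U4 stuck-at-1: U1=1, U2=1, U3=0, U4=1 [stuck-at-1], U5=0 → 0 — eliminated
  U5 stuck-at-1: U1=1, U2=1, U3=0, U4=0, U5=1 [stuck-at-1] → 1 — matches
Only U5 stuck-at-1 reproduces the observed 1.

U5 stuck-at-1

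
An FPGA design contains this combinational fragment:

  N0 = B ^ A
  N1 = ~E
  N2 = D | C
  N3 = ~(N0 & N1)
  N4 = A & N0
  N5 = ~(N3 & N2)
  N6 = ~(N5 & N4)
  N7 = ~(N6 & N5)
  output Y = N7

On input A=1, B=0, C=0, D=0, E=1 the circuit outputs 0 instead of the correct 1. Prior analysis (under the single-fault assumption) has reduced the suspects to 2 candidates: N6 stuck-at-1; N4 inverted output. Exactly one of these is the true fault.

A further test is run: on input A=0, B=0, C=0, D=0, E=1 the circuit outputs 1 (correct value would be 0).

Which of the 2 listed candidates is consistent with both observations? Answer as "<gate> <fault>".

Evaluate each candidate on input A=0, B=0, C=0, D=0, E=1:
  N6 stuck-at-1: N0=0, N1=0, N2=0, N3=1, N4=0, N5=1, N6=1 [stuck-at-1], N7=0 → 0 — eliminated
  N4 inverted output: N0=0, N1=0, N2=0, N3=1, N4=1 [inverted output], N5=1, N6=0, N7=1 → 1 — matches
Only N4 inverted output reproduces the observed 1.

N4 inverted output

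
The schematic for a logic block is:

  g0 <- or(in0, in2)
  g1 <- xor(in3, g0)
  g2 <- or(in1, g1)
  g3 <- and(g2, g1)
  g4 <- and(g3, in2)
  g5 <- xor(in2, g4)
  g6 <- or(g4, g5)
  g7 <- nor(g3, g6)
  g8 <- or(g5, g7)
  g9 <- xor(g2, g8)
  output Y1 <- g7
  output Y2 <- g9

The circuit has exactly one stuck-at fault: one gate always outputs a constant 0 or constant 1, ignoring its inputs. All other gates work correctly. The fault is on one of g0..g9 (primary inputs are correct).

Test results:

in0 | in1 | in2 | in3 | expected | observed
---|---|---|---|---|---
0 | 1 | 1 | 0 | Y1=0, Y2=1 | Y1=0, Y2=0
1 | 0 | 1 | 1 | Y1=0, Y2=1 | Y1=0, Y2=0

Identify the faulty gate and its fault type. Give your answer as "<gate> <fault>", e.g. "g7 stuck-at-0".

Fault-free values for test 1 (in0=0, in1=1, in2=1, in3=0): g0=1, g1=1, g2=1, g3=1, g4=1, g5=0, g6=1, g7=0, g8=0, g9=1, giving Y1=0, Y2=1. Observed Y1=0, Y2=0.
Test 1: faults giving observed Y1=0, Y2=0 are {g0 stuck-at-0, g1 stuck-at-0, g3 stuck-at-0, g4 stuck-at-0, g5 stuck-at-1, g8 stuck-at-1, g9 stuck-at-0}.
Test 2 (in0=1, in1=0, in2=1, in3=1): fault-free g0=1, g1=0, g2=0, g3=0, g4=0, g5=1, g6=1, g7=0, g8=1, g9=1 → Y1=0, Y2=1; observed Y1=0, Y2=0. Eliminates g0 stuck-at-0, g1 stuck-at-0, g3 stuck-at-0, g4 stuck-at-0, g5 stuck-at-1, g8 stuck-at-1.
Only g9 stuck-at-0 is consistent with every test.

g9 stuck-at-0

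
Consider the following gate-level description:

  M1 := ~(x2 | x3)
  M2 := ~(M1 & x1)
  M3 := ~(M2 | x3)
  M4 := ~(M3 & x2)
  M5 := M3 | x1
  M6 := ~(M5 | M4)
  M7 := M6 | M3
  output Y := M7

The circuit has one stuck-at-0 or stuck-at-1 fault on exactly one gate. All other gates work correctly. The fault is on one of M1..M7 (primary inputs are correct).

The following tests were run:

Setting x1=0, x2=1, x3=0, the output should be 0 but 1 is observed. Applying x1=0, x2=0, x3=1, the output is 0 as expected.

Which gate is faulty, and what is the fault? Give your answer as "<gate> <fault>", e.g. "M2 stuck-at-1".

M2 stuck-at-0

Fault-free values for test 1 (x1=0, x2=1, x3=0): M1=0, M2=1, M3=0, M4=1, M5=0, M6=0, M7=0, giving Y=0. Observed 1.
Test 1: faults giving observed 1 are {M2 stuck-at-0, M3 stuck-at-1, M4 stuck-at-0, M6 stuck-at-1, M7 stuck-at-1}.
Test 2 (x1=0, x2=0, x3=1): fault-free M1=0, M2=1, M3=0, M4=1, M5=0, M6=0, M7=0 → 0; observed 0. Eliminates M3 stuck-at-1, M4 stuck-at-0, M6 stuck-at-1, M7 stuck-at-1.
Only M2 stuck-at-0 is consistent with every test.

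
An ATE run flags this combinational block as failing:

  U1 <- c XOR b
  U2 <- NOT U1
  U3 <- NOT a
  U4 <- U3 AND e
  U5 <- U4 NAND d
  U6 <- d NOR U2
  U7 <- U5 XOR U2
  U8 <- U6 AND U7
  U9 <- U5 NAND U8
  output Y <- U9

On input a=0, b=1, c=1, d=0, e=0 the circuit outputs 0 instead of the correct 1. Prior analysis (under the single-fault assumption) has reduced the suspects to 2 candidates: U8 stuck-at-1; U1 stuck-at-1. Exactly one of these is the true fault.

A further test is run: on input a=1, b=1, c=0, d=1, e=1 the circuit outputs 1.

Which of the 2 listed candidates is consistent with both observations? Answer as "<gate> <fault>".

U1 stuck-at-1

Evaluate each candidate on input a=1, b=1, c=0, d=1, e=1:
  U8 stuck-at-1: U1=1, U2=0, U3=0, U4=0, U5=1, U6=0, U7=1, U8=1 [stuck-at-1], U9=0 → 0 — eliminated
  U1 stuck-at-1: U1=1 [stuck-at-1], U2=0, U3=0, U4=0, U5=1, U6=0, U7=1, U8=0, U9=1 → 1 — matches
Only U1 stuck-at-1 reproduces the observed 1.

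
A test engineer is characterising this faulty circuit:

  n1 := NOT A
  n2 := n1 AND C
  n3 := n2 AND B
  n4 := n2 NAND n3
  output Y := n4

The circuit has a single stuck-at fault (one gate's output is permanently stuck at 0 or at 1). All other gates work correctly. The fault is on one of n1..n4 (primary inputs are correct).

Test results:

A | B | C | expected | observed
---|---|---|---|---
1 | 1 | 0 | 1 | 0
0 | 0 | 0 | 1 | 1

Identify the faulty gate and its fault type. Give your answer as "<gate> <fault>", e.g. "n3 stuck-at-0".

Fault-free values for test 1 (A=1, B=1, C=0): n1=0, n2=0, n3=0, n4=1, giving Y=1. Observed 0.
Test 1: faults giving observed 0 are {n2 stuck-at-1, n4 stuck-at-0}.
Test 2 (A=0, B=0, C=0): fault-free n1=1, n2=0, n3=0, n4=1 → 1; observed 1. Eliminates n4 stuck-at-0.
Only n2 stuck-at-1 is consistent with every test.

n2 stuck-at-1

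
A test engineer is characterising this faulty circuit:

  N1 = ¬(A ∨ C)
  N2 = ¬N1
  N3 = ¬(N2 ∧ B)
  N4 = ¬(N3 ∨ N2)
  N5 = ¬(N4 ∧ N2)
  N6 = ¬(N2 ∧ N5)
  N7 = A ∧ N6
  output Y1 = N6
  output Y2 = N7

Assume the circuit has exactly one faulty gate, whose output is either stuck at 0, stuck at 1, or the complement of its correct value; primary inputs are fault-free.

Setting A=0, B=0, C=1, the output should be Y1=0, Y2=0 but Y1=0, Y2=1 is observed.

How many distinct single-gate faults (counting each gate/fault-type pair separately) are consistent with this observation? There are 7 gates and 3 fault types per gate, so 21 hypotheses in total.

Fault-free: N1=0, N2=1, N3=1, N4=0, N5=1, N6=0, N7=0 → Y1=0, Y2=0. Observed Y1=0, Y2=1.
  N1: none of the 3 fault types match ✗
  N2: none of the 3 fault types match ✗
  N3: none of the 3 fault types match ✗
  N4: none of the 3 fault types match ✗
  N5: none of the 3 fault types match ✗
  N6: none of the 3 fault types match ✗
  N7: stuck-at-1, inverted output ✓; others ✗
Consistent faults: {N7 stuck-at-1, N7 inverted output} — 2 in all.

2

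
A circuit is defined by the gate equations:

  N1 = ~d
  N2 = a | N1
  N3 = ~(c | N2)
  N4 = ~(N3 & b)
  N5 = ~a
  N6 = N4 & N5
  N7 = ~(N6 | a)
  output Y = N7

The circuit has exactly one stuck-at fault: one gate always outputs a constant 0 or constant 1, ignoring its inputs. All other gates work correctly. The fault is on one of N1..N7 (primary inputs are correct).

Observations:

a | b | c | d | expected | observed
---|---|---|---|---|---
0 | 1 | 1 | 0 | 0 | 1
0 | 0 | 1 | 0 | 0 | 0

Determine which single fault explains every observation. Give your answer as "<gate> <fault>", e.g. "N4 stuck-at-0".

N3 stuck-at-1

Fault-free values for test 1 (a=0, b=1, c=1, d=0): N1=1, N2=1, N3=0, N4=1, N5=1, N6=1, N7=0, giving Y=0. Observed 1.
Test 1: faults giving observed 1 are {N3 stuck-at-1, N4 stuck-at-0, N5 stuck-at-0, N6 stuck-at-0, N7 stuck-at-1}.
Test 2 (a=0, b=0, c=1, d=0): fault-free N1=1, N2=1, N3=0, N4=1, N5=1, N6=1, N7=0 → 0; observed 0. Eliminates N4 stuck-at-0, N5 stuck-at-0, N6 stuck-at-0, N7 stuck-at-1.
Only N3 stuck-at-1 is consistent with every test.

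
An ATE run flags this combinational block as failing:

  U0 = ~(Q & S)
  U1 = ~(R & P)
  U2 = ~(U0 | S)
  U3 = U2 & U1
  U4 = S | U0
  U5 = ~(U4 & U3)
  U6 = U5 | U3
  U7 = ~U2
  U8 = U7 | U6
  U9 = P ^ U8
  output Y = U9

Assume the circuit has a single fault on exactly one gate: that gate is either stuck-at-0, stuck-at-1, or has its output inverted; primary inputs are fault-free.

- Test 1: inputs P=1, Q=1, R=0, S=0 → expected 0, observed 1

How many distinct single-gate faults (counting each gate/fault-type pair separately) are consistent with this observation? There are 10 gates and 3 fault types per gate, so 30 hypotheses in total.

4

Fault-free: U0=1, U1=1, U2=0, U3=0, U4=1, U5=1, U6=1, U7=1, U8=1, U9=0 → 0. Observed 1.
  U0: none of the 3 fault types match ✗
  U1: none of the 3 fault types match ✗
  U2: none of the 3 fault types match ✗
  U3: none of the 3 fault types match ✗
  U4: none of the 3 fault types match ✗
  U5: none of the 3 fault types match ✗
  U6: none of the 3 fault types match ✗
  U7: none of the 3 fault types match ✗
  U8: stuck-at-0, inverted output ✓; others ✗
  U9: stuck-at-1, inverted output ✓; others ✗
Consistent faults: {U8 stuck-at-0, U8 inverted output, U9 stuck-at-1, U9 inverted output} — 4 in all.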